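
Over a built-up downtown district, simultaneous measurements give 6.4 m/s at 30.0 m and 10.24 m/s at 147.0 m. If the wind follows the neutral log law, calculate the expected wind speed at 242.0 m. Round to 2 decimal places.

11.44 m/s

Log law: V ∝ ln(z/z₀). From the pair, with r = V₁/V₂ = 0.62500,
ln z₀ = (ln z₁ − r·ln z₂)/(1 − r) = (3.4012 − 0.62500×4.9904)/0.37500 = 0.7525 → z₀ = 2.122 m
V₃ = V₁ · ln(z₃/z₀)/ln(z₁/z₀) = 6.4 × 4.7365/2.6487 = 11.4445 m/s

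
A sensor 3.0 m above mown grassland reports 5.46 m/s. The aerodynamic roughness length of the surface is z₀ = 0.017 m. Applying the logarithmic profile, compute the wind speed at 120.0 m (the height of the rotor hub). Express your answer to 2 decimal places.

9.35 m/s

Log law: V(z) ∝ ln(z/z₀), so V₂/V₁ = ln(z₂/z₀) / ln(z₁/z₀).
ln(120.0/0.017) = 8.8620, ln(3.0/0.017) = 5.1732
V₂ = 5.46 × 8.8620/5.1732 = 5.46 × 1.7131 = 9.3534 m/s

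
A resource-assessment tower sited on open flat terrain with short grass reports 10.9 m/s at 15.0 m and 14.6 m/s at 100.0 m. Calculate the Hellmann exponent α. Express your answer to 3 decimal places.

α ≈ 0.154

Power law: V₂/V₁ = (z₂/z₁)^α ⇒ α = ln(V₂/V₁) / ln(z₂/z₁)
α = ln(14.6/10.9) / ln(100.0/15.0) = ln(1.3394) / ln(6.6667)
  = 0.29226 / 1.89712 = 0.15405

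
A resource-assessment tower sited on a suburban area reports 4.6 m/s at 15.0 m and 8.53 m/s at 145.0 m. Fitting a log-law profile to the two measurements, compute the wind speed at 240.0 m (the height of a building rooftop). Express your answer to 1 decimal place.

Log law: V ∝ ln(z/z₀). From the pair, with r = V₁/V₂ = 0.53927,
ln z₀ = (ln z₁ − r·ln z₂)/(1 − r) = (2.7081 − 0.53927×4.9767)/0.46073 = 0.0526 → z₀ = 1.054 m
V₃ = V₁ · ln(z₃/z₀)/ln(z₁/z₀) = 4.6 × 5.4280/2.6555 = 9.4029 m/s

9.4 m/s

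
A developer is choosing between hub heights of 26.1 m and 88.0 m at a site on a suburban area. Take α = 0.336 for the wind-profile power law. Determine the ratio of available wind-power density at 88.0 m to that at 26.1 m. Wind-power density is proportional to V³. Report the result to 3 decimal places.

Speed ratio: V_B/V_A = (z_B/z_A)^α = (88.0/26.1)^0.336 = (3.3716)^0.336 = 1.50437
Power-density ratio: P_B/P_A = (V_B/V_A)³ = (1.50437)³ = 3.40459

3.405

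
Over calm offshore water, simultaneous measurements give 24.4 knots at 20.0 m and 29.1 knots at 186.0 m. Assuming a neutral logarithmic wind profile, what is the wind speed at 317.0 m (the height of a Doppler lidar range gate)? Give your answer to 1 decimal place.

Log law: V ∝ ln(z/z₀). From the pair, with r = V₁/V₂ = 0.83849,
ln z₀ = (ln z₁ − r·ln z₂)/(1 − r) = (2.9957 − 0.83849×5.2257)/0.16151 = -8.5814 → z₀ = 0.0001876 m
V₃ = V₁ · ln(z₃/z₀)/ln(z₁/z₀) = 24.4 × 14.3403/11.5771 = 30.2237 knots

30.2 knots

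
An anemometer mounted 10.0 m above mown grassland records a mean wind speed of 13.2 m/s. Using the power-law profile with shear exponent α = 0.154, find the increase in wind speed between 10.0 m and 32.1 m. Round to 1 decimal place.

2.6 m/s

Power law: V₂ = V₁ · (z₂/z₁)^α = 13.2 × (3.2100)^0.154 = 15.7970 m/s
ΔV = 15.7970 − 13.2 = 2.5970 m/s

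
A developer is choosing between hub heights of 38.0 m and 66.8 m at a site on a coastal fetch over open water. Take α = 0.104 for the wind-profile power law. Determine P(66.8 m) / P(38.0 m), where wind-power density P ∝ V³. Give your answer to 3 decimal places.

Speed ratio: V_B/V_A = (z_B/z_A)^α = (66.8/38.0)^0.104 = (1.7579)^0.104 = 1.06042
Power-density ratio: P_B/P_A = (V_B/V_A)³ = (1.06042)³ = 1.19244

1.192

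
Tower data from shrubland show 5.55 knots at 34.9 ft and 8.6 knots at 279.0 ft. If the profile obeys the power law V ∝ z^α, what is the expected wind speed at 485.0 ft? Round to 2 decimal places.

First find α: α = ln(V₂/V₁)/ln(z₂/z₁) = ln(8.6/5.55)/ln(279.0/34.9) = 0.43796/2.07872 = 0.2107
Extrapolate from 279.0 ft to 485.0 ft: V₃ = 8.6 × (485.0/279.0)^0.2107 = 8.6 × 1.1236 = 9.6626 knots

9.66 knots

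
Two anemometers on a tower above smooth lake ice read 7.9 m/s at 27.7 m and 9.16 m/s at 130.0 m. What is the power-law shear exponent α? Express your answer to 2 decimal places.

α ≈ 0.10

Power law: V₂/V₁ = (z₂/z₁)^α ⇒ α = ln(V₂/V₁) / ln(z₂/z₁)
α = ln(9.16/7.9) / ln(130.0/27.7) = ln(1.1595) / ln(4.6931)
  = 0.14798 / 1.54610 = 0.09571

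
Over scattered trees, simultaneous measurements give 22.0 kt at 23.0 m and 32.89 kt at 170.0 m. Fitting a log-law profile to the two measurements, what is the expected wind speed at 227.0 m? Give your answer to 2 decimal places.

34.46 kt

Log law: V ∝ ln(z/z₀). From the pair, with r = V₁/V₂ = 0.66890,
ln z₀ = (ln z₁ − r·ln z₂)/(1 − r) = (3.1355 − 0.66890×5.1358)/0.33110 = -0.9055 → z₀ = 0.4043 m
V₃ = V₁ · ln(z₃/z₀)/ln(z₁/z₀) = 22.0 × 6.3305/4.0410 = 34.4642 kt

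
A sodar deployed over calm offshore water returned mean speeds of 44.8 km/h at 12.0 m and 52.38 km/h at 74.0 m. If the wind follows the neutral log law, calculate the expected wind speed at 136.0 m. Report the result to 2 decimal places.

54.92 km/h

Log law: V ∝ ln(z/z₀). From the pair, with r = V₁/V₂ = 0.85529,
ln z₀ = (ln z₁ − r·ln z₂)/(1 − r) = (2.4849 − 0.85529×4.3041)/0.14471 = -8.2668 → z₀ = 0.0002569 m
V₃ = V₁ · ln(z₃/z₀)/ln(z₁/z₀) = 44.8 × 13.1795/10.7518 = 54.9158 km/h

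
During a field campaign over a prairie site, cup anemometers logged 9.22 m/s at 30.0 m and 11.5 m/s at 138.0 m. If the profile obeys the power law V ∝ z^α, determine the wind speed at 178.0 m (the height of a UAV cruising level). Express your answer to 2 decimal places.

11.93 m/s

First find α: α = ln(V₂/V₁)/ln(z₂/z₁) = ln(11.5/9.22)/ln(138.0/30.0) = 0.22097/1.52606 = 0.1448
Extrapolate from 138.0 m to 178.0 m: V₃ = 11.5 × (178.0/138.0)^0.1448 = 11.5 × 1.0375 = 11.9317 m/s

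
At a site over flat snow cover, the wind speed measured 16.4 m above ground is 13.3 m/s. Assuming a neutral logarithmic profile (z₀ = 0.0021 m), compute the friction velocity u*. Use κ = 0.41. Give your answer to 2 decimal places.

u* ≈ 0.61 m/s

Log law: V(z) = (u*/κ) · ln(z/z₀) ⇒ u* = κ · V / ln(z/z₀)
u* = 0.41 × 13.3 / ln(16.4/0.0021) = 0.41 × 13.3 / 8.9631
   = 5.4530 / 8.9631 = 0.6084 m/s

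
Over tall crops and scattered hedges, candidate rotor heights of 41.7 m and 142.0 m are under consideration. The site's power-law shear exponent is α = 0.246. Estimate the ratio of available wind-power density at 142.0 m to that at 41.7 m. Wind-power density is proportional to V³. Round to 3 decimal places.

2.470

Speed ratio: V_B/V_A = (z_B/z_A)^α = (142.0/41.7)^0.246 = (3.4053)^0.246 = 1.35179
Power-density ratio: P_B/P_A = (V_B/V_A)³ = (1.35179)³ = 2.47018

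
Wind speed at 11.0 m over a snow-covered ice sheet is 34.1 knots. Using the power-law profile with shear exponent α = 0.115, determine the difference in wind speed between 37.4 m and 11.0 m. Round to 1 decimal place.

5.2 knots

Power law: V₂ = V₁ · (z₂/z₁)^α = 34.1 × (3.4000)^0.115 = 39.2531 knots
ΔV = 39.2531 − 34.1 = 5.1531 knots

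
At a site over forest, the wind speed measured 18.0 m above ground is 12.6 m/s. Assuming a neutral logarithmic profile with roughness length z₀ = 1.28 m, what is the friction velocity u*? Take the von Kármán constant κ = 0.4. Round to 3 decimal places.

Log law: V(z) = (u*/κ) · ln(z/z₀) ⇒ u* = κ · V / ln(z/z₀)
u* = 0.4 × 12.6 / ln(18.0/1.28) = 0.4 × 12.6 / 2.6435
   = 5.0400 / 2.6435 = 1.9066 m/s

u* ≈ 1.907 m/s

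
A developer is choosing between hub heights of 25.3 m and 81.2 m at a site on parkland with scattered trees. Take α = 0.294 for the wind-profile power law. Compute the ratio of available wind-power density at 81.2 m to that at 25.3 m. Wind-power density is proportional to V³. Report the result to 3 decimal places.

2.797

Speed ratio: V_B/V_A = (z_B/z_A)^α = (81.2/25.3)^0.294 = (3.2095)^0.294 = 1.40894
Power-density ratio: P_B/P_A = (V_B/V_A)³ = (1.40894)³ = 2.79689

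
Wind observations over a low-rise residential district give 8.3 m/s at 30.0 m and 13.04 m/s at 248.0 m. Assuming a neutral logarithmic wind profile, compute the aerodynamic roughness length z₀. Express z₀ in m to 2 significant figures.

Log law: V(z) ∝ ln(z/z₀). With r = V₁/V₂ = 8.3/13.04 = 0.63650,
r · ln(z₂/z₀) = ln(z₁/z₀) ⇒ ln z₀ = (ln z₁ − r·ln z₂)/(1 − r)
ln z₀ = (3.40120 − 0.63650×5.51343) / 0.36350 = -0.2974
z₀ = exp(-0.2974) = 0.7427 m

z₀ ≈ 0.74 m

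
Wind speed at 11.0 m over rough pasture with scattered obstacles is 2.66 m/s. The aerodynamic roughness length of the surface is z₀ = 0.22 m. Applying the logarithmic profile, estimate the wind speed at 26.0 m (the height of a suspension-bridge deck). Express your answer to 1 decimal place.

3.2 m/s

Log law: V(z) ∝ ln(z/z₀), so V₂/V₁ = ln(z₂/z₀) / ln(z₁/z₀).
ln(26.0/0.22) = 4.7722, ln(11.0/0.22) = 3.9120
V₂ = 2.66 × 4.7722/3.9120 = 2.66 × 1.2199 = 3.2449 m/s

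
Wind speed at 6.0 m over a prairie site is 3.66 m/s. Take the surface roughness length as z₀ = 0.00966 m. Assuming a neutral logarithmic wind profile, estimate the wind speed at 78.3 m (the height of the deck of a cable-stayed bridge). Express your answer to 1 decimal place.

5.1 m/s

Log law: V(z) ∝ ln(z/z₀), so V₂/V₁ = ln(z₂/z₀) / ln(z₁/z₀).
ln(78.3/0.00966) = 9.0003, ln(6.0/0.00966) = 6.4315
V₂ = 3.66 × 9.0003/6.4315 = 3.66 × 1.3994 = 5.1218 m/s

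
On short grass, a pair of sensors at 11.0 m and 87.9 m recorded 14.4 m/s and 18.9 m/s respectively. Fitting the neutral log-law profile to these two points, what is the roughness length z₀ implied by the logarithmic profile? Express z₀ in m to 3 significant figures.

z₀ ≈ 0.0142 m

Log law: V(z) ∝ ln(z/z₀). With r = V₁/V₂ = 14.4/18.9 = 0.76190,
r · ln(z₂/z₀) = ln(z₁/z₀) ⇒ ln z₀ = (ln z₁ − r·ln z₂)/(1 − r)
ln z₀ = (2.39790 − 0.76190×4.47620) / 0.23810 = -4.2527
z₀ = exp(-4.2527) = 0.01423 m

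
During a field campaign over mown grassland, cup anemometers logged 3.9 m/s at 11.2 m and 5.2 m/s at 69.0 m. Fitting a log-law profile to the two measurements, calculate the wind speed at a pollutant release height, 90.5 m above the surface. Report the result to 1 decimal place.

5.4 m/s

Log law: V ∝ ln(z/z₀). From the pair, with r = V₁/V₂ = 0.75000,
ln z₀ = (ln z₁ − r·ln z₂)/(1 − r) = (2.4159 − 0.75000×4.2341)/0.25000 = -3.0387 → z₀ = 0.04790 m
V₃ = V₁ · ln(z₃/z₀)/ln(z₁/z₀) = 3.9 × 7.5440/5.4546 = 5.3939 m/s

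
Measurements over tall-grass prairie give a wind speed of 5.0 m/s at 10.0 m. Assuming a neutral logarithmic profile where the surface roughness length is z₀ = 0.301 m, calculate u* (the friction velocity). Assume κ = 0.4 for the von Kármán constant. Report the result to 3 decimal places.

Log law: V(z) = (u*/κ) · ln(z/z₀) ⇒ u* = κ · V / ln(z/z₀)
u* = 0.4 × 5.0 / ln(10.0/0.301) = 0.4 × 5.0 / 3.5032
   = 2.0000 / 3.5032 = 0.5709 m/s

u* ≈ 0.571 m/s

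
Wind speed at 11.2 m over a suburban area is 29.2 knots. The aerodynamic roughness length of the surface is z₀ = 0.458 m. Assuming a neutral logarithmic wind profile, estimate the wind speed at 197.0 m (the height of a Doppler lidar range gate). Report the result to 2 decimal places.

55.39 knots

Log law: V(z) ∝ ln(z/z₀), so V₂/V₁ = ln(z₂/z₀) / ln(z₁/z₀).
ln(197.0/0.458) = 6.0641, ln(11.2/0.458) = 3.1968
V₂ = 29.2 × 6.0641/3.1968 = 29.2 × 1.8969 = 55.3902 knots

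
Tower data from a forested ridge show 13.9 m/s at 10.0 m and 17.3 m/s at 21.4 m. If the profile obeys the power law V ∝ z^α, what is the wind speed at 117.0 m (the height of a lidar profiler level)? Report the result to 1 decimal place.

28.2 m/s

First find α: α = ln(V₂/V₁)/ln(z₂/z₁) = ln(17.3/13.9)/ln(21.4/10.0) = 0.21882/0.76081 = 0.2876
Extrapolate from 21.4 m to 117.0 m: V₃ = 17.3 × (117.0/21.4)^0.2876 = 17.3 × 1.6300 = 28.1993 m/s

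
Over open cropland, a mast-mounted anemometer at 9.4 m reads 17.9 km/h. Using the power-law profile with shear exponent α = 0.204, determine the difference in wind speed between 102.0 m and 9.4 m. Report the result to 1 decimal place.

Power law: V₂ = V₁ · (z₂/z₁)^α = 17.9 × (10.8511)^0.204 = 29.1132 km/h
ΔV = 29.1132 − 17.9 = 11.2132 km/h

11.2 km/h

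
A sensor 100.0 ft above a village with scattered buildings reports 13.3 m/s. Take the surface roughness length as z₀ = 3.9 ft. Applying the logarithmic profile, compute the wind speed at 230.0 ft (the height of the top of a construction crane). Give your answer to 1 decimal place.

16.7 m/s

Log law: V(z) ∝ ln(z/z₀), so V₂/V₁ = ln(z₂/z₀) / ln(z₁/z₀).
ln(230.0/3.9) = 4.0771, ln(100.0/3.9) = 3.2442
V₂ = 13.3 × 4.0771/3.2442 = 13.3 × 1.2567 = 16.7146 m/s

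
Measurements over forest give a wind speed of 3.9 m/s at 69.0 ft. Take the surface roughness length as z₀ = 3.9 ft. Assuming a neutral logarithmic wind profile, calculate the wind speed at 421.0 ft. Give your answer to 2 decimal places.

Log law: V(z) ∝ ln(z/z₀), so V₂/V₁ = ln(z₂/z₀) / ln(z₁/z₀).
ln(421.0/3.9) = 4.6817, ln(69.0/3.9) = 2.8731
V₂ = 3.9 × 4.6817/2.8731 = 3.9 × 1.6295 = 6.3549 m/s

6.35 m/s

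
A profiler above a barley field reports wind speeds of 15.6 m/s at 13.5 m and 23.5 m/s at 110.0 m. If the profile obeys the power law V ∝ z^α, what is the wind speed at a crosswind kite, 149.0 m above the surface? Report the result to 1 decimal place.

First find α: α = ln(V₂/V₁)/ln(z₂/z₁) = ln(23.5/15.6)/ln(110.0/13.5) = 0.40973/2.09779 = 0.1953
Extrapolate from 110.0 m to 149.0 m: V₃ = 23.5 × (149.0/110.0)^0.1953 = 23.5 × 1.0611 = 24.9350 m/s

24.9 m/s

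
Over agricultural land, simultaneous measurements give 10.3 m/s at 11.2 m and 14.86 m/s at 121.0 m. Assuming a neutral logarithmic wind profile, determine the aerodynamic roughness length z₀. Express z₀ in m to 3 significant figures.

z₀ ≈ 0.0518 m

Log law: V(z) ∝ ln(z/z₀). With r = V₁/V₂ = 10.3/14.86 = 0.69314,
r · ln(z₂/z₀) = ln(z₁/z₀) ⇒ ln z₀ = (ln z₁ − r·ln z₂)/(1 − r)
ln z₀ = (2.41591 − 0.69314×4.79579) / 0.30686 = -2.9597
z₀ = exp(-2.9597) = 0.05184 m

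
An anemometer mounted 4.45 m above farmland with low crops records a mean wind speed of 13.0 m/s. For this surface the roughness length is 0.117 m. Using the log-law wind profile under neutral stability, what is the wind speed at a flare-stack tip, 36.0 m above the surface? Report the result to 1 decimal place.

20.5 m/s

Log law: V(z) ∝ ln(z/z₀), so V₂/V₁ = ln(z₂/z₀) / ln(z₁/z₀).
ln(36.0/0.117) = 5.7291, ln(4.45/0.117) = 3.6385
V₂ = 13.0 × 5.7291/3.6385 = 13.0 × 1.5746 = 20.4696 m/s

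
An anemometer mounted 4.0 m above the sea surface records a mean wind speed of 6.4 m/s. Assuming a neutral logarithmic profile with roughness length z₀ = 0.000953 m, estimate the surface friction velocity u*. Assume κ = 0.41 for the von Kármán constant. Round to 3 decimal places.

Log law: V(z) = (u*/κ) · ln(z/z₀) ⇒ u* = κ · V / ln(z/z₀)
u* = 0.41 × 6.4 / ln(4.0/0.000953) = 0.41 × 6.4 / 8.3422
   = 2.6240 / 8.3422 = 0.3145 m/s

u* ≈ 0.315 m/s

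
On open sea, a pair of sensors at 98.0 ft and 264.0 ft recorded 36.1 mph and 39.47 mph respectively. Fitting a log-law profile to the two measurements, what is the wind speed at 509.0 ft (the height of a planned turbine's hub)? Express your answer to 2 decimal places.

41.70 mph

Log law: V ∝ ln(z/z₀). From the pair, with r = V₁/V₂ = 0.91462,
ln z₀ = (ln z₁ − r·ln z₂)/(1 − r) = (4.5850 − 0.91462×5.5759)/0.08538 = -6.0306 → z₀ = 0.002404 ft
V₃ = V₁ · ln(z₃/z₀)/ln(z₁/z₀) = 36.1 × 12.2630/10.6156 = 41.7025 mph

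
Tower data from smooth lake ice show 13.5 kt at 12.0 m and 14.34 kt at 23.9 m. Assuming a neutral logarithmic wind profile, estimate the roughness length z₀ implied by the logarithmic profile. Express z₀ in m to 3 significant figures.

Log law: V(z) ∝ ln(z/z₀). With r = V₁/V₂ = 13.5/14.34 = 0.94142,
r · ln(z₂/z₀) = ln(z₁/z₀) ⇒ ln z₀ = (ln z₁ − r·ln z₂)/(1 − r)
ln z₀ = (2.48491 − 0.94142×3.17388) / 0.05858 = -8.5879
z₀ = exp(-8.5879) = 0.0001864 m

z₀ ≈ 0.000186 m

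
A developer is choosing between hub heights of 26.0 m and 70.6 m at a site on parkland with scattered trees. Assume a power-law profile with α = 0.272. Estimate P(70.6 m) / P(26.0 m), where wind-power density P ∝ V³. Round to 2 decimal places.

Speed ratio: V_B/V_A = (z_B/z_A)^α = (70.6/26.0)^0.272 = (2.7154)^0.272 = 1.31221
Power-density ratio: P_B/P_A = (V_B/V_A)³ = (1.31221)³ = 2.25947

2.26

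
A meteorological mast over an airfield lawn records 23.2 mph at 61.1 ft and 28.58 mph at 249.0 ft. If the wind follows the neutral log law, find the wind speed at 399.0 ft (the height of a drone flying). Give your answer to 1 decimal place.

Log law: V ∝ ln(z/z₀). From the pair, with r = V₁/V₂ = 0.81176,
ln z₀ = (ln z₁ − r·ln z₂)/(1 − r) = (4.1125 − 0.81176×5.5175)/0.18824 = -1.9460 → z₀ = 0.1428 ft
V₃ = V₁ · ln(z₃/z₀)/ln(z₁/z₀) = 23.2 × 7.9349/6.0585 = 30.3856 mph

30.4 mph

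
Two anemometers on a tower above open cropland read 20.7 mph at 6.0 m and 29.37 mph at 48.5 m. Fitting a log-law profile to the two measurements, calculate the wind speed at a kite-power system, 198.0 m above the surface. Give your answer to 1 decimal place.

35.2 mph

Log law: V ∝ ln(z/z₀). From the pair, with r = V₁/V₂ = 0.70480,
ln z₀ = (ln z₁ − r·ln z₂)/(1 − r) = (1.7918 − 0.70480×3.8816)/0.29520 = -3.1977 → z₀ = 0.04085 m
V₃ = V₁ · ln(z₃/z₀)/ln(z₁/z₀) = 20.7 × 8.4860/4.9895 = 35.2060 mph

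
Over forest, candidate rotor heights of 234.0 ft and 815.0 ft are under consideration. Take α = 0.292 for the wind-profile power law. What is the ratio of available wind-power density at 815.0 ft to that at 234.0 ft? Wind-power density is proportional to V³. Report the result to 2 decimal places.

2.98

Speed ratio: V_B/V_A = (z_B/z_A)^α = (815.0/234.0)^0.292 = (3.4829)^0.292 = 1.43962
Power-density ratio: P_B/P_A = (V_B/V_A)³ = (1.43962)³ = 2.98360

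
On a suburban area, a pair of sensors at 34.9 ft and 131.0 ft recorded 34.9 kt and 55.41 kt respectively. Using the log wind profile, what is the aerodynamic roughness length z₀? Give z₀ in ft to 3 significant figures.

Log law: V(z) ∝ ln(z/z₀). With r = V₁/V₂ = 34.9/55.41 = 0.62985,
r · ln(z₂/z₀) = ln(z₁/z₀) ⇒ ln z₀ = (ln z₁ − r·ln z₂)/(1 − r)
ln z₀ = (3.55249 − 0.62985×4.87520) / 0.37015 = 1.3018
z₀ = exp(1.3018) = 3.676 ft

z₀ ≈ 3.68 ft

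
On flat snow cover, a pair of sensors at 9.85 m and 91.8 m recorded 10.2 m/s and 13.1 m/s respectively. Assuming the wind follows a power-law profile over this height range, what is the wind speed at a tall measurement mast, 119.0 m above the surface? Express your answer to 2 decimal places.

First find α: α = ln(V₂/V₁)/ln(z₂/z₁) = ln(13.1/10.2)/ln(91.8/9.85) = 0.25022/2.23214 = 0.1121
Extrapolate from 91.8 m to 119.0 m: V₃ = 13.1 × (119.0/91.8)^0.1121 = 13.1 × 1.0295 = 13.4867 m/s

13.49 m/s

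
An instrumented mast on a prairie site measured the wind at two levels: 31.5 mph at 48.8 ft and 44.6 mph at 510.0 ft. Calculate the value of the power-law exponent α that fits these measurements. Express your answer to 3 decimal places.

α ≈ 0.148

Power law: V₂/V₁ = (z₂/z₁)^α ⇒ α = ln(V₂/V₁) / ln(z₂/z₁)
α = ln(44.6/31.5) / ln(510.0/48.8) = ln(1.4159) / ln(10.4508)
  = 0.34775 / 2.34668 = 0.14819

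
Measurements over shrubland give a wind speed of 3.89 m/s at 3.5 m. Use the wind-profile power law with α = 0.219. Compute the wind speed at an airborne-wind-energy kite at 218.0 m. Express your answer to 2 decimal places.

Power-law profile: V₂ = V₁ · (z₂/z₁)^α
V₂ = 3.89 × (218.0/3.5)^0.219 = 3.89 × (62.2857)^0.219
    = 3.89 × 2.4716 = 9.6144 m/s

9.61 m/s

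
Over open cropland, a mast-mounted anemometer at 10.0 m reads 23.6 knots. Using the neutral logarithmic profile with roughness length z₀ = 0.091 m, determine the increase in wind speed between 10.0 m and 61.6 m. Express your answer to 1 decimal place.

Log law: V₂ = V₁ · ln(z₂/z₀)/ln(z₁/z₀) = 23.6 × 6.5176/4.6995 = 32.7301 knots
ΔV = 32.7301 − 23.6 = 9.1301 knots

9.1 knots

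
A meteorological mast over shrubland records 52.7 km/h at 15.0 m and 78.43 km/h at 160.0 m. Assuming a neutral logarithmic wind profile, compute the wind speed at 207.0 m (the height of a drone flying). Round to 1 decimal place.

Log law: V ∝ ln(z/z₀). From the pair, with r = V₁/V₂ = 0.67194,
ln z₀ = (ln z₁ − r·ln z₂)/(1 − r) = (2.7081 − 0.67194×5.0752)/0.32806 = -2.1403 → z₀ = 0.1176 m
V₃ = V₁ · ln(z₃/z₀)/ln(z₁/z₀) = 52.7 × 7.4730/4.8483 = 81.2294 km/h

81.2 km/h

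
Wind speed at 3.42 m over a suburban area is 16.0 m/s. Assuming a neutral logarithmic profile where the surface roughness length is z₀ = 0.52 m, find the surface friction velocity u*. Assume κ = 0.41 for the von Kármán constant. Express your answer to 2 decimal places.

Log law: V(z) = (u*/κ) · ln(z/z₀) ⇒ u* = κ · V / ln(z/z₀)
u* = 0.41 × 16.0 / ln(3.42/0.52) = 0.41 × 16.0 / 1.8836
   = 6.5600 / 1.8836 = 3.4828 m/s

u* ≈ 3.48 m/s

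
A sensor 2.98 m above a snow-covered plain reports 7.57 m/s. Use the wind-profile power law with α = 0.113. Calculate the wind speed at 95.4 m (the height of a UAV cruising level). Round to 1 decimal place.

Power-law profile: V₂ = V₁ · (z₂/z₁)^α
V₂ = 7.57 × (95.4/2.98)^0.113 = 7.57 × (32.0134)^0.113
    = 7.57 × 1.4795 = 11.1995 m/s

11.2 m/s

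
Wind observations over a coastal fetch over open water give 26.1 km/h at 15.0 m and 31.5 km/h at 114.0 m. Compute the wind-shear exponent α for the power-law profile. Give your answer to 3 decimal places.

Power law: V₂/V₁ = (z₂/z₁)^α ⇒ α = ln(V₂/V₁) / ln(z₂/z₁)
α = ln(31.5/26.1) / ln(114.0/15.0) = ln(1.2069) / ln(7.6000)
  = 0.18805 / 2.02815 = 0.09272

α ≈ 0.093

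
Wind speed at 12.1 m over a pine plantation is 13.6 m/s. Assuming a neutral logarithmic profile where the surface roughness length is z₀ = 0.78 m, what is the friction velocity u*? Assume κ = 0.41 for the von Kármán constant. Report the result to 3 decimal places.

Log law: V(z) = (u*/κ) · ln(z/z₀) ⇒ u* = κ · V / ln(z/z₀)
u* = 0.41 × 13.6 / ln(12.1/0.78) = 0.41 × 13.6 / 2.7417
   = 5.5760 / 2.7417 = 2.0338 m/s

u* ≈ 2.034 m/s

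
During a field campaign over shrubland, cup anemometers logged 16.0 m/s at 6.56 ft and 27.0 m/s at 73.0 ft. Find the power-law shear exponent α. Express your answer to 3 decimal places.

α ≈ 0.217

Power law: V₂/V₁ = (z₂/z₁)^α ⇒ α = ln(V₂/V₁) / ln(z₂/z₁)
α = ln(27.0/16.0) / ln(73.0/6.56) = ln(1.6875) / ln(11.1280)
  = 0.52325 / 2.40947 = 0.21716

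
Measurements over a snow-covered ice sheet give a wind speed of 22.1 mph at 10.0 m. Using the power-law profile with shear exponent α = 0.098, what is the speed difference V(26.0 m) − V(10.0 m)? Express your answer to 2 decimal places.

2.17 mph

Power law: V₂ = V₁ · (z₂/z₁)^α = 22.1 × (2.6000)^0.098 = 24.2694 mph
ΔV = 24.2694 − 22.1 = 2.1694 mph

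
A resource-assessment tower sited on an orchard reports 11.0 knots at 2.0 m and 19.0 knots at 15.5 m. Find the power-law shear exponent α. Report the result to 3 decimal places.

Power law: V₂/V₁ = (z₂/z₁)^α ⇒ α = ln(V₂/V₁) / ln(z₂/z₁)
α = ln(19.0/11.0) / ln(15.5/2.0) = ln(1.7273) / ln(7.7500)
  = 0.54654 / 2.04769 = 0.26691

α ≈ 0.267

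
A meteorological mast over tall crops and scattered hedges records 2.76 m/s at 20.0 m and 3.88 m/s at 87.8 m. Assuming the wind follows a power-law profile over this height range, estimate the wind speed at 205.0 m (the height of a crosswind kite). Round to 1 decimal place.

First find α: α = ln(V₂/V₁)/ln(z₂/z₁) = ln(3.88/2.76)/ln(87.8/20.0) = 0.34060/1.47933 = 0.2302
Extrapolate from 87.8 m to 205.0 m: V₃ = 3.88 × (205.0/87.8)^0.2302 = 3.88 × 1.2156 = 4.7165 m/s

4.7 m/s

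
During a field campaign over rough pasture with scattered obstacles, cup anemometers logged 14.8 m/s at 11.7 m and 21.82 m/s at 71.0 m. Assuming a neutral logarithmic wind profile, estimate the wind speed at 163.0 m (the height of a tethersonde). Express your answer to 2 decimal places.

Log law: V ∝ ln(z/z₀). From the pair, with r = V₁/V₂ = 0.67828,
ln z₀ = (ln z₁ − r·ln z₂)/(1 − r) = (2.4596 − 0.67828×4.2627)/0.32172 = -1.3418 → z₀ = 0.2614 m
V₃ = V₁ · ln(z₃/z₀)/ln(z₁/z₀) = 14.8 × 6.4355/3.8014 = 25.0556 m/s

25.06 m/s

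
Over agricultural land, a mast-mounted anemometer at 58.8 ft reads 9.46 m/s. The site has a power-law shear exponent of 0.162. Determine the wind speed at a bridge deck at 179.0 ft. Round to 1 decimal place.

11.3 m/s

Power-law profile: V₂ = V₁ · (z₂/z₁)^α
V₂ = 9.46 × (179.0/58.8)^0.162 = 9.46 × (3.0442)^0.162
    = 9.46 × 1.1976 = 11.3296 m/s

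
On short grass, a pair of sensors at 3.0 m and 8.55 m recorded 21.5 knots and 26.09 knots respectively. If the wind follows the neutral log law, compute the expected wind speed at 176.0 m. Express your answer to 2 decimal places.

39.35 knots

Log law: V ∝ ln(z/z₀). From the pair, with r = V₁/V₂ = 0.82407,
ln z₀ = (ln z₁ − r·ln z₂)/(1 − r) = (1.0986 − 0.82407×2.1459)/0.17593 = -3.8071 → z₀ = 0.02221 m
V₃ = V₁ · ln(z₃/z₀)/ln(z₁/z₀) = 21.5 × 8.9776/4.9057 = 39.3455 knots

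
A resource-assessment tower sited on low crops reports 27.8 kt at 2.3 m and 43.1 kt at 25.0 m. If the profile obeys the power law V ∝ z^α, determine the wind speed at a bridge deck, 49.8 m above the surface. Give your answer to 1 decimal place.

48.9 kt

First find α: α = ln(V₂/V₁)/ln(z₂/z₁) = ln(43.1/27.8)/ln(25.0/2.3) = 0.43849/2.38597 = 0.1838
Extrapolate from 25.0 m to 49.8 m: V₃ = 43.1 × (49.8/25.0)^0.1838 = 43.1 × 1.1350 = 48.9193 kt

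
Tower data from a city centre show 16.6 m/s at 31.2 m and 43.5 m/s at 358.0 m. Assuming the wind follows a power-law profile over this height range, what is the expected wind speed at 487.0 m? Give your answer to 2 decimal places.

49.12 m/s

First find α: α = ln(V₂/V₁)/ln(z₂/z₁) = ln(43.5/16.6)/ln(358.0/31.2) = 0.96336/2.44011 = 0.3948
Extrapolate from 358.0 m to 487.0 m: V₃ = 43.5 × (487.0/358.0)^0.3948 = 43.5 × 1.1292 = 49.1194 m/s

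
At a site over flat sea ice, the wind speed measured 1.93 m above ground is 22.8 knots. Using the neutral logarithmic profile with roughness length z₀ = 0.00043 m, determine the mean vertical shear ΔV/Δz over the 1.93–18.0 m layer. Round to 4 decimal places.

Log law: V₂ = V₁ · ln(z₂/z₀)/ln(z₁/z₀) = 22.8 × 10.6421/8.4092 = 28.8539 knots
ΔV/Δz = (28.8539 − 22.8)/(18.0 − 1.93) = 6.0539/16.0700 = 0.37672 knots/m

0.3767 knots/m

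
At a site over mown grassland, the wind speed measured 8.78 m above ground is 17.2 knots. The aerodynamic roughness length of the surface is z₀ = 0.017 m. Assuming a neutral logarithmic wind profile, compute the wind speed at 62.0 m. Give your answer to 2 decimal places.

Log law: V(z) ∝ ln(z/z₀), so V₂/V₁ = ln(z₂/z₀) / ln(z₁/z₀).
ln(62.0/0.017) = 8.2017, ln(8.78/0.017) = 6.2470
V₂ = 17.2 × 8.2017/6.2470 = 17.2 × 1.3129 = 22.5818 knots

22.58 knots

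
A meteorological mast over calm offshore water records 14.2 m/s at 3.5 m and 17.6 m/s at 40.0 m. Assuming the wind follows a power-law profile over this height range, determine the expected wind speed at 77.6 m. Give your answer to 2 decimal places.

18.66 m/s

First find α: α = ln(V₂/V₁)/ln(z₂/z₁) = ln(17.6/14.2)/ln(40.0/3.5) = 0.21466/2.43612 = 0.0881
Extrapolate from 40.0 m to 77.6 m: V₃ = 17.6 × (77.6/40.0)^0.0881 = 17.6 × 1.0601 = 18.6583 m/s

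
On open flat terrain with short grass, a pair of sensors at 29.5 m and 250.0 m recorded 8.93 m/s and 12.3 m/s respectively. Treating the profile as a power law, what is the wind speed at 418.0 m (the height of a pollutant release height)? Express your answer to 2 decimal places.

13.28 m/s

First find α: α = ln(V₂/V₁)/ln(z₂/z₁) = ln(12.3/8.93)/ln(250.0/29.5) = 0.32018/2.13707 = 0.1498
Extrapolate from 250.0 m to 418.0 m: V₃ = 12.3 × (418.0/250.0)^0.1498 = 12.3 × 1.0801 = 13.2847 m/s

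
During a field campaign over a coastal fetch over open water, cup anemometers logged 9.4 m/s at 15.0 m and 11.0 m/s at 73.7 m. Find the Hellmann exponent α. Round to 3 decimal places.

Power law: V₂/V₁ = (z₂/z₁)^α ⇒ α = ln(V₂/V₁) / ln(z₂/z₁)
α = ln(11.0/9.4) / ln(73.7/15.0) = ln(1.1702) / ln(4.9133)
  = 0.15719 / 1.59195 = 0.09874

α ≈ 0.099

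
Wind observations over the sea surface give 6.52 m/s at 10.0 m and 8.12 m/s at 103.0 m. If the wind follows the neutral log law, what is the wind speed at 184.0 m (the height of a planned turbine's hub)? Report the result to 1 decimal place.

8.5 m/s

Log law: V ∝ ln(z/z₀). From the pair, with r = V₁/V₂ = 0.80296,
ln z₀ = (ln z₁ − r·ln z₂)/(1 − r) = (2.3026 − 0.80296×4.6347)/0.19704 = -7.2009 → z₀ = 0.0007459 m
V₃ = V₁ · ln(z₃/z₀)/ln(z₁/z₀) = 6.52 × 12.4158/9.5035 = 8.5181 m/s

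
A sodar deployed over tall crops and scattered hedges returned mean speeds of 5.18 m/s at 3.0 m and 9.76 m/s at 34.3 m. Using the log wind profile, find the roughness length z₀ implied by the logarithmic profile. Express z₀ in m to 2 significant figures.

z₀ ≈ 0.19 m

Log law: V(z) ∝ ln(z/z₀). With r = V₁/V₂ = 5.18/9.76 = 0.53074,
r · ln(z₂/z₀) = ln(z₁/z₀) ⇒ ln z₀ = (ln z₁ − r·ln z₂)/(1 − r)
ln z₀ = (1.09861 − 0.53074×3.53515) / 0.46926 = -1.6571
z₀ = exp(-1.6571) = 0.1907 m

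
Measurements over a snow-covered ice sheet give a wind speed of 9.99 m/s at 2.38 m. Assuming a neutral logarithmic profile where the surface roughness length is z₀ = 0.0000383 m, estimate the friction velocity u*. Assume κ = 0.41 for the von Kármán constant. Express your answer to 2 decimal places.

Log law: V(z) = (u*/κ) · ln(z/z₀) ⇒ u* = κ · V / ln(z/z₀)
u* = 0.41 × 9.99 / ln(2.38/0.0000383) = 0.41 × 9.99 / 11.0372
   = 4.0959 / 11.0372 = 0.3711 m/s

u* ≈ 0.37 m/s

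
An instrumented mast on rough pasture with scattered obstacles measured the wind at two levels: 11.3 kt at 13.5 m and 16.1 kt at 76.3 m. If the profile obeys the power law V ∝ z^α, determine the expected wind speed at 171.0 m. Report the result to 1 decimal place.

First find α: α = ln(V₂/V₁)/ln(z₂/z₁) = ln(16.1/11.3)/ln(76.3/13.5) = 0.35402/1.73198 = 0.2044
Extrapolate from 76.3 m to 171.0 m: V₃ = 16.1 × (171.0/76.3)^0.2044 = 16.1 × 1.1793 = 18.9873 kt

19.0 kt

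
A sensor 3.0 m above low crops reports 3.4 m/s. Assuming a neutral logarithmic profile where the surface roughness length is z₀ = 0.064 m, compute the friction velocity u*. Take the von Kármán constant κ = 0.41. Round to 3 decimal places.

u* ≈ 0.362 m/s

Log law: V(z) = (u*/κ) · ln(z/z₀) ⇒ u* = κ · V / ln(z/z₀)
u* = 0.41 × 3.4 / ln(3.0/0.064) = 0.41 × 3.4 / 3.8475
   = 1.3940 / 3.8475 = 0.3623 m/s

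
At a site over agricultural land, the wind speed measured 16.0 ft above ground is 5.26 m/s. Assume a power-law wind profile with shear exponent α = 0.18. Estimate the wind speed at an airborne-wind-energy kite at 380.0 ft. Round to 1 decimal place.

Power-law profile: V₂ = V₁ · (z₂/z₁)^α
V₂ = 5.26 × (380.0/16.0)^0.18 = 5.26 × (23.7500)^0.18
    = 5.26 × 1.7686 = 9.3026 m/s

9.3 m/s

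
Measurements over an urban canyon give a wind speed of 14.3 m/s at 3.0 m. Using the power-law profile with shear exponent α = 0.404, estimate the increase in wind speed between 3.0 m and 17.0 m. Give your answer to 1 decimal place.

Power law: V₂ = V₁ · (z₂/z₁)^α = 14.3 × (5.6667)^0.404 = 28.8191 m/s
ΔV = 28.8191 − 14.3 = 14.5191 m/s

14.5 m/s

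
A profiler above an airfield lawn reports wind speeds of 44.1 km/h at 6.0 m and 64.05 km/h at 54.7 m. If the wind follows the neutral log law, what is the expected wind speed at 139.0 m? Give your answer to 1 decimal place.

Log law: V ∝ ln(z/z₀). From the pair, with r = V₁/V₂ = 0.68852,
ln z₀ = (ln z₁ − r·ln z₂)/(1 − r) = (1.7918 − 0.68852×4.0019)/0.31148 = -3.0937 → z₀ = 0.04533 m
V₃ = V₁ · ln(z₃/z₀)/ln(z₁/z₀) = 44.1 × 8.0282/4.8855 = 72.4684 km/h

72.5 km/h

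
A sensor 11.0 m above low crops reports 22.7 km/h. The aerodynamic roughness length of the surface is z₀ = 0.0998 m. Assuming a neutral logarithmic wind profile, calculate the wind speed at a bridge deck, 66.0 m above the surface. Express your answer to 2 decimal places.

Log law: V(z) ∝ ln(z/z₀), so V₂/V₁ = ln(z₂/z₀) / ln(z₁/z₀).
ln(66.0/0.0998) = 6.4942, ln(11.0/0.0998) = 4.7025
V₂ = 22.7 × 6.4942/4.7025 = 22.7 × 1.3810 = 31.3492 km/h

31.35 km/h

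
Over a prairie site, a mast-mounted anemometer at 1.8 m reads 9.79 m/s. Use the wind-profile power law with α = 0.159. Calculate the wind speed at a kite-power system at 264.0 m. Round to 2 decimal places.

Power-law profile: V₂ = V₁ · (z₂/z₁)^α
V₂ = 9.79 × (264.0/1.8)^0.159 = 9.79 × (146.6667)^0.159
    = 9.79 × 2.2103 = 21.6386 m/s

21.64 m/s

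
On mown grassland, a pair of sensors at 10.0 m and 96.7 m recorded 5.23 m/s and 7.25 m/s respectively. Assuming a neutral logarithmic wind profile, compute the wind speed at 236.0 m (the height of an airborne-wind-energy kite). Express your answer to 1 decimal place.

8.0 m/s

Log law: V ∝ ln(z/z₀). From the pair, with r = V₁/V₂ = 0.72138,
ln z₀ = (ln z₁ − r·ln z₂)/(1 − r) = (2.3026 − 0.72138×4.5716)/0.27862 = -3.5722 → z₀ = 0.02809 m
V₃ = V₁ · ln(z₃/z₀)/ln(z₁/z₀) = 5.23 × 9.0360/5.8748 = 8.0443 m/s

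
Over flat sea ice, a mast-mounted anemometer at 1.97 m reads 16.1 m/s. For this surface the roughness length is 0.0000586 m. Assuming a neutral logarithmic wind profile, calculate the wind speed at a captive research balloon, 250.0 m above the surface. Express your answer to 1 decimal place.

23.6 m/s

Log law: V(z) ∝ ln(z/z₀), so V₂/V₁ = ln(z₂/z₀) / ln(z₁/z₀).
ln(250.0/0.0000586) = 15.2662, ln(1.97/0.0000586) = 10.4228
V₂ = 16.1 × 15.2662/10.4228 = 16.1 × 1.4647 = 23.5816 m/s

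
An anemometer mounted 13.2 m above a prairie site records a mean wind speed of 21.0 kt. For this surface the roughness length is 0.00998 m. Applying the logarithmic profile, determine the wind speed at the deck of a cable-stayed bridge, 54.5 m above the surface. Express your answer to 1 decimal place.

Log law: V(z) ∝ ln(z/z₀), so V₂/V₁ = ln(z₂/z₀) / ln(z₁/z₀).
ln(54.5/0.00998) = 8.6054, ln(13.2/0.00998) = 7.1874
V₂ = 21.0 × 8.6054/7.1874 = 21.0 × 1.1973 = 25.1430 kt

25.1 kt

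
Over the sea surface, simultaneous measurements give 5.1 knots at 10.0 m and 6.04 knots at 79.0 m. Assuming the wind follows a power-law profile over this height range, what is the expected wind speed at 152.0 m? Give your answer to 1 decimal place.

First find α: α = ln(V₂/V₁)/ln(z₂/z₁) = ln(6.04/5.1)/ln(79.0/10.0) = 0.16916/2.06686 = 0.0818
Extrapolate from 79.0 m to 152.0 m: V₃ = 6.04 × (152.0/79.0)^0.0818 = 6.04 × 1.0550 = 6.3723 knots

6.4 knots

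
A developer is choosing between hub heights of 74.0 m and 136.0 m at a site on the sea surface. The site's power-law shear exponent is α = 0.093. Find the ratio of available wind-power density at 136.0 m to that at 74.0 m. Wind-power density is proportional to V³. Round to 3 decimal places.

1.185

Speed ratio: V_B/V_A = (z_B/z_A)^α = (136.0/74.0)^0.093 = (1.8378)^0.093 = 1.05823
Power-density ratio: P_B/P_A = (V_B/V_A)³ = (1.05823)³ = 1.18506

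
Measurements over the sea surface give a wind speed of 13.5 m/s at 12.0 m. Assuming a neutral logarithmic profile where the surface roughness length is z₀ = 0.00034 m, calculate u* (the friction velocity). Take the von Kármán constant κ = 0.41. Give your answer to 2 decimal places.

Log law: V(z) = (u*/κ) · ln(z/z₀) ⇒ u* = κ · V / ln(z/z₀)
u* = 0.41 × 13.5 / ln(12.0/0.00034) = 0.41 × 13.5 / 10.4715
   = 5.5350 / 10.4715 = 0.5286 m/s

u* ≈ 0.53 m/s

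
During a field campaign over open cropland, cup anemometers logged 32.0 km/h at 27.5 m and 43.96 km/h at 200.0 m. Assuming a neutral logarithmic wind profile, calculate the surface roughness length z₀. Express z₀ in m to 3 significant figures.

z₀ ≈ 0.136 m

Log law: V(z) ∝ ln(z/z₀). With r = V₁/V₂ = 32.0/43.96 = 0.72793,
r · ln(z₂/z₀) = ln(z₁/z₀) ⇒ ln z₀ = (ln z₁ − r·ln z₂)/(1 − r)
ln z₀ = (3.31419 − 0.72793×5.29832) / 0.27207 = -1.9945
z₀ = exp(-1.9945) = 0.1361 m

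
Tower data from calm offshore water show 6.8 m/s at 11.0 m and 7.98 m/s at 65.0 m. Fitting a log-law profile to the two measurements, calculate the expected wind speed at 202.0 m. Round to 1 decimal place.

8.7 m/s

Log law: V ∝ ln(z/z₀). From the pair, with r = V₁/V₂ = 0.85213,
ln z₀ = (ln z₁ − r·ln z₂)/(1 − r) = (2.3979 − 0.85213×4.1744)/0.14787 = -7.8395 → z₀ = 0.0003939 m
V₃ = V₁ · ln(z₃/z₀)/ln(z₁/z₀) = 6.8 × 13.1478/10.2374 = 8.7332 m/s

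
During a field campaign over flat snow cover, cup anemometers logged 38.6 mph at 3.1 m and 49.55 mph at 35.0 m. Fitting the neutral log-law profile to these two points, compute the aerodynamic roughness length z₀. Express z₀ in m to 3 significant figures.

Log law: V(z) ∝ ln(z/z₀). With r = V₁/V₂ = 38.6/49.55 = 0.77901,
r · ln(z₂/z₀) = ln(z₁/z₀) ⇒ ln z₀ = (ln z₁ − r·ln z₂)/(1 − r)
ln z₀ = (1.13140 − 0.77901×3.55535) / 0.22099 = -7.4133
z₀ = exp(-7.4133) = 0.0006032 m

z₀ ≈ 0.000603 m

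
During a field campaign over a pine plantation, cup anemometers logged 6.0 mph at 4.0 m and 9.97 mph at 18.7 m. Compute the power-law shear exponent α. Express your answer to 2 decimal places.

Power law: V₂/V₁ = (z₂/z₁)^α ⇒ α = ln(V₂/V₁) / ln(z₂/z₁)
α = ln(9.97/6.0) / ln(18.7/4.0) = ln(1.6617) / ln(4.6750)
  = 0.50782 / 1.54223 = 0.32928

α ≈ 0.33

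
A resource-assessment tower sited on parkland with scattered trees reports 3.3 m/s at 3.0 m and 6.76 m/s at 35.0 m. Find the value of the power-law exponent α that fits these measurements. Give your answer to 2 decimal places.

α ≈ 0.29

Power law: V₂/V₁ = (z₂/z₁)^α ⇒ α = ln(V₂/V₁) / ln(z₂/z₁)
α = ln(6.76/3.3) / ln(35.0/3.0) = ln(2.0485) / ln(11.6667)
  = 0.71710 / 2.45674 = 0.29189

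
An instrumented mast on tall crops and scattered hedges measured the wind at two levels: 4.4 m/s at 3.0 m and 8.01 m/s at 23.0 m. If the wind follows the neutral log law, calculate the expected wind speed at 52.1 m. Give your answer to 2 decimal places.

Log law: V ∝ ln(z/z₀). From the pair, with r = V₁/V₂ = 0.54931,
ln z₀ = (ln z₁ − r·ln z₂)/(1 − r) = (1.0986 − 0.54931×3.1355)/0.45069 = -1.3840 → z₀ = 0.2506 m
V₃ = V₁ · ln(z₃/z₀)/ln(z₁/z₀) = 4.4 × 5.3372/2.4826 = 9.4592 m/s

9.46 m/s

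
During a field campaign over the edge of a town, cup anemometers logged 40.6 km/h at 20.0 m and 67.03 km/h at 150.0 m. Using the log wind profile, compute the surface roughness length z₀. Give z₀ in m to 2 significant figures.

z₀ ≈ 0.91 m

Log law: V(z) ∝ ln(z/z₀). With r = V₁/V₂ = 40.6/67.03 = 0.60570,
r · ln(z₂/z₀) = ln(z₁/z₀) ⇒ ln z₀ = (ln z₁ − r·ln z₂)/(1 − r)
ln z₀ = (2.99573 − 0.60570×5.01064) / 0.39430 = -0.0994
z₀ = exp(-0.0994) = 0.9054 m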